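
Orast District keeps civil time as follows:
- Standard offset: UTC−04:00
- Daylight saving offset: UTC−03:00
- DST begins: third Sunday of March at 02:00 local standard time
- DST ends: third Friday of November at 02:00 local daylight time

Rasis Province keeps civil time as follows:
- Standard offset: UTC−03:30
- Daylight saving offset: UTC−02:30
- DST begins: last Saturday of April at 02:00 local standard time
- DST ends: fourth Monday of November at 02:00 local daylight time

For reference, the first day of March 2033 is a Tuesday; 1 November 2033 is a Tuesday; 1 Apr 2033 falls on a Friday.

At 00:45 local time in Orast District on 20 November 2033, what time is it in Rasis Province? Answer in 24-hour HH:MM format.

1 March 2033 is a Tuesday, so the first Sunday is March 6 and the third is March 20.
1 November 2033 is a Tuesday, so the first Friday is November 4 and the third is November 18.
Daylight saving runs 20 March – 18 November; 20 November 2033 is outside that window, so Orast District is on standard time at UTC−04:00.
00:45 Orast District + 4h = 04:45 UTC.
1 April 2033 is a Friday, so Saturdays fall on 2, 9, 16, 23, 30; the last is April 30.
1 November 2033 is a Tuesday, so the first Monday is November 7 and the fourth is November 28.
At the standard offset (UTC−03:30), 04:45 UTC − 3h30m = 01:15 Rasis Province standard time.
Daylight saving runs 30 April – 28 November; the standard-time date in Rasis Province, 20 November 2033, is inside that window, so Rasis Province is at UTC−02:30.
04:45 UTC − 2h30m = 02:15 Rasis Province.

02:15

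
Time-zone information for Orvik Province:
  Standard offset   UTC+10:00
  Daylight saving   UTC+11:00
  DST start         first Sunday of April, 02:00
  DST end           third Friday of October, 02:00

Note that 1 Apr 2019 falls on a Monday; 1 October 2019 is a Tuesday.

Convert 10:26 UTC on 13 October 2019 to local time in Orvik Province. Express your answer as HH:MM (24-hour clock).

1 April 2019 is a Monday, so the first Sunday is April 7.
1 October 2019 is a Tuesday, so the first Friday is October 4 and the third is October 18.
At the standard offset (UTC+10:00), 10:26 UTC + 10h = 20:26 Orvik Province standard time.
The standard-time date in Orvik Province, 13 October 2019, lies within the daylight-saving period (7 April – 18 October), so Orvik Province is on daylight time, UTC+11:00.
10:26 UTC + 11h = 21:26 local.

21:26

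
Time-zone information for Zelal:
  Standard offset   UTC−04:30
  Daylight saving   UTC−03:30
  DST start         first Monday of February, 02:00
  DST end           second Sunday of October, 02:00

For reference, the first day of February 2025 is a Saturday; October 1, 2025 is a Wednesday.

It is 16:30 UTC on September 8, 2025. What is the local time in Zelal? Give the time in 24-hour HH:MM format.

1 February 2025 is a Saturday, so the first Monday is February 3.
1 October 2025 is a Wednesday, so the first Sunday is October 5 and the second is October 12.
At the standard offset (UTC−04:30), 16:30 UTC − 4h30m = 12:00 Zelal standard time.
Daylight saving runs 3 February – 12 October; the standard-time date in Zelal, September 8, 2025, is inside that window, so Zelal is at UTC−03:30.
16:30 UTC − 3h30m = 13:00 local.

13:00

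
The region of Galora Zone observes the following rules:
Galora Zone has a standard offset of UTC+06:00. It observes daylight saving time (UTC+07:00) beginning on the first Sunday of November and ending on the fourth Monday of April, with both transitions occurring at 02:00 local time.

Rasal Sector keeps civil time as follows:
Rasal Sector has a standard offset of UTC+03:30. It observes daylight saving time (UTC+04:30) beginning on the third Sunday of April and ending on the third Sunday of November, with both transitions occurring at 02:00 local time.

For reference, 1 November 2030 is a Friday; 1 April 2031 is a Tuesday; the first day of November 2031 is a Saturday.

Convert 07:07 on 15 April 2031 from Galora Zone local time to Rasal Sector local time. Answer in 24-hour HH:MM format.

1 November 2030 is a Friday, so the first Sunday is November 3.
1 April 2031 is a Tuesday, so the first Monday is April 7 and the fourth is April 28.
15 April 2031 falls between 3 November 2030 and 28 April 2031, so daylight saving is in effect and Galora Zone is at UTC+07:00.
07:07 Galora Zone − 7h = 00:07 UTC.
1 April 2031 is a Tuesday, so the first Sunday is April 6 and the third is April 20.
1 November 2031 is a Saturday, so the first Sunday is November 2 and the third is November 16.
At the standard offset (UTC+03:30), 00:07 UTC + 3h30m = 03:37 Rasal Sector standard time.
The standard-time date in Rasal Sector, 15 April 2031, does not fall between 20 April and 16 November, so daylight saving is not in effect and Rasal Sector is at UTC+03:30.
00:07 UTC + 3h30m = 03:37 Rasal Sector.

03:37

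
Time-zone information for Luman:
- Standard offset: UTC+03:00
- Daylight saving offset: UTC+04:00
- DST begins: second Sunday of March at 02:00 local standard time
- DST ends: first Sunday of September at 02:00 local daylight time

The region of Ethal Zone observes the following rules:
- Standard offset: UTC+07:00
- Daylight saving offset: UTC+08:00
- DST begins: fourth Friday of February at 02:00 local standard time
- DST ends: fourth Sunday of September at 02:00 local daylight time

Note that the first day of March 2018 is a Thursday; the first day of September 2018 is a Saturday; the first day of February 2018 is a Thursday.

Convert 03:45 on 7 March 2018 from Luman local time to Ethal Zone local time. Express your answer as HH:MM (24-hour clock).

08:45

1 March 2018 is a Thursday, so the first Sunday is March 4 and the second is March 11.
1 September 2018 is a Saturday, so the first Sunday is September 2.
Daylight saving runs 11 March – 2 September; 7 March 2018 is outside that window, so Luman is on standard time at UTC+03:00.
03:45 Luman − 3h = 00:45 UTC.
1 February 2018 is a Thursday, so the first Friday is February 2 and the fourth is February 23.
1 September 2018 is a Saturday, so the first Sunday is September 2 and the fourth is September 23.
At the standard offset (UTC+07:00), 00:45 UTC + 7h = 07:45 Ethal Zone standard time.
The standard-time date in Ethal Zone, 7 March 2018, lies within the daylight-saving period (23 February – 23 September), so Ethal Zone is on daylight time, UTC+08:00.
00:45 UTC + 8h = 08:45 Ethal Zone.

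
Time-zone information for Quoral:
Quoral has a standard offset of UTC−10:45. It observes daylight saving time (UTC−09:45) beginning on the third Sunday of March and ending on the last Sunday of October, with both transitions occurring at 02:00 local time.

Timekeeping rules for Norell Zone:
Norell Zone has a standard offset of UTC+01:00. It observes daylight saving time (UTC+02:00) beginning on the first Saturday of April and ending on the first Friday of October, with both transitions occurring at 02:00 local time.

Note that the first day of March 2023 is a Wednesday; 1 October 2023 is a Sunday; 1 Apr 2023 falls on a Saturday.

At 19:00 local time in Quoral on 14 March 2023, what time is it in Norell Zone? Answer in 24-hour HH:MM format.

06:45

1 March 2023 is a Wednesday, so the first Sunday is March 5 and the third is March 19.
1 October 2023 is a Sunday, so Sundays fall on 1, 8, 15, 22, 29; the last is October 29.
Daylight saving runs 19 March – 29 October; 14 March 2023 is outside that window, so Quoral is on standard time at UTC−10:45.
19:00 Quoral + 10h45m = 05:45 UTC (rolling into the next day, 15 March 2023).
1 April 2023 is a Saturday, so the first Saturday is April 1.
1 October 2023 is a Sunday, so the first Friday is October 6.
At the standard offset (UTC+01:00), 05:45 UTC + 1h = 06:45 Norell Zone standard time.
The standard-time date in Norell Zone, 15 March 2023, does not fall between 1 April and 6 October, so daylight saving is not in effect and Norell Zone is at UTC+01:00.
05:45 UTC + 1h = 06:45 Norell Zone.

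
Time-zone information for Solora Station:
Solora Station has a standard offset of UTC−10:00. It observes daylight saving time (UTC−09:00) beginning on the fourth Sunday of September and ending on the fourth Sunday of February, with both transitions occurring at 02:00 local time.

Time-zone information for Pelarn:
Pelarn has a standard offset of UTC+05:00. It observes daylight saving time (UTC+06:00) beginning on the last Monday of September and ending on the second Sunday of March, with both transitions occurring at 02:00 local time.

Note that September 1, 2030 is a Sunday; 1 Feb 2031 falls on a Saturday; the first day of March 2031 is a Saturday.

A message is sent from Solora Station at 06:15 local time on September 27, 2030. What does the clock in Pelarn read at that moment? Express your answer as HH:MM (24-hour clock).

1 September 2030 is a Sunday, so the first Sunday is September 1 and the fourth is September 22.
1 February 2031 is a Saturday, so the first Sunday is February 2 and the fourth is February 23.
September 27, 2030 lies within the daylight-saving period (22 September 2030 – 23 February 2031), so Solora Station is on daylight time, UTC−09:00.
06:15 Solora Station + 9h = 15:15 UTC.
1 September 2030 is a Sunday, so Mondays fall on 2, 9, 16, 23, 30; the last is September 30.
1 March 2031 is a Saturday, so the first Sunday is March 2 and the second is March 9.
At the standard offset (UTC+05:00), 15:15 UTC + 5h = 20:15 Pelarn standard time.
The standard-time date in Pelarn, September 27, 2030, is outside the daylight-saving period (30 September 2030 – 9 March 2031), so Pelarn is on standard time, UTC+05:00.
15:15 UTC + 5h = 20:15 Pelarn.

20:15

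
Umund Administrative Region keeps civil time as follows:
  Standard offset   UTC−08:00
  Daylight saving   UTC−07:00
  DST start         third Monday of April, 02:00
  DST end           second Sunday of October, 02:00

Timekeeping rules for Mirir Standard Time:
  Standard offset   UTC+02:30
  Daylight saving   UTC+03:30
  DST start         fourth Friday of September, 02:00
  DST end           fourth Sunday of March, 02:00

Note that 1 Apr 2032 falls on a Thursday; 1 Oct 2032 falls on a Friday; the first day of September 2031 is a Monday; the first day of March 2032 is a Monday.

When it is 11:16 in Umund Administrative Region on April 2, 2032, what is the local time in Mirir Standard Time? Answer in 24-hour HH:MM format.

21:46

1 April 2032 is a Thursday, so the first Monday is April 5 and the third is April 19.
1 October 2032 is a Friday, so the first Sunday is October 3 and the second is October 10.
Daylight saving runs 19 April – 10 October; April 2, 2032 is outside that window, so Umund Administrative Region is on standard time at UTC−08:00.
11:16 Umund Administrative Region + 8h = 19:16 UTC.
1 September 2031 is a Monday, so the first Friday is September 5 and the fourth is September 26.
1 March 2032 is a Monday, so the first Sunday is March 7 and the fourth is March 28.
At the standard offset (UTC+02:30), 19:16 UTC + 2h30m = 21:46 Mirir Standard Time standard time.
The standard-time date in Mirir Standard Time, April 2, 2032, is outside the daylight-saving period (26 September 2031 – 28 March 2032), so Mirir Standard Time is on standard time, UTC+02:30.
19:16 UTC + 2h30m = 21:46 Mirir Standard Time.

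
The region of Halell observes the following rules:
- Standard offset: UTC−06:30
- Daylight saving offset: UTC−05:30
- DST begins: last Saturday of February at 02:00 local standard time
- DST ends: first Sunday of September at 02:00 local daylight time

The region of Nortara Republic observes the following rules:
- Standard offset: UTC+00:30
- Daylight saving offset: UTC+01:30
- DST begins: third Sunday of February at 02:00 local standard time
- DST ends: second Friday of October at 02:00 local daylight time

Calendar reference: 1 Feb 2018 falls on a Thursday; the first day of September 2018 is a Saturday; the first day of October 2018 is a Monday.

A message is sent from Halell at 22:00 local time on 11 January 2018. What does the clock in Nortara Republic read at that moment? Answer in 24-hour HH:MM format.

05:00

1 February 2018 is a Thursday, so Saturdays fall on 3, 10, 17, 24; the last is February 24.
1 September 2018 is a Saturday, so the first Sunday is September 2.
Daylight saving runs 24 February – 2 September; 11 January 2018 is outside that window, so Halell is on standard time at UTC−06:30.
22:00 Halell + 6h30m = 04:30 UTC (rolling into the next day, 12 January 2018).
1 February 2018 is a Thursday, so the first Sunday is February 4 and the third is February 18.
1 October 2018 is a Monday, so the first Friday is October 5 and the second is October 12.
At the standard offset (UTC+00:30), 04:30 UTC + 0h30m = 05:00 Nortara Republic standard time.
The standard-time date in Nortara Republic, 12 January 2018, does not fall between 18 February and 12 October, so daylight saving is not in effect and Nortara Republic is at UTC+00:30.
04:30 UTC + 0h30m = 05:00 Nortara Republic.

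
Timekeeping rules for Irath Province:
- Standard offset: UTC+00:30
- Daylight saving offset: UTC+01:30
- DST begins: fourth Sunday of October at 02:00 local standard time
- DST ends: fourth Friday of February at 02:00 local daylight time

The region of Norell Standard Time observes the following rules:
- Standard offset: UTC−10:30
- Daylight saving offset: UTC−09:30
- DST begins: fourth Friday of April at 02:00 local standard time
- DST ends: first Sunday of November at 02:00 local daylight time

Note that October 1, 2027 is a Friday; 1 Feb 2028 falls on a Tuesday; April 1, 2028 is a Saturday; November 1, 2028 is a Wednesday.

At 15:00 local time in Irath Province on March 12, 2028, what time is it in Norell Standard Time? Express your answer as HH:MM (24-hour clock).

1 October 2027 is a Friday, so the first Sunday is October 3 and the fourth is October 24.
1 February 2028 is a Tuesday, so the first Friday is February 4 and the fourth is February 25.
March 12, 2028 is outside the daylight-saving period (24 October 2027 – 25 February 2028), so Irath Province is on standard time, UTC+00:30.
15:00 Irath Province − 0h30m = 14:30 UTC.
1 April 2028 is a Saturday, so the first Friday is April 7 and the fourth is April 28.
1 November 2028 is a Wednesday, so the first Sunday is November 5.
At the standard offset (UTC−10:30), 14:30 UTC − 10h30m = 04:00 Norell Standard Time standard time.
Daylight saving runs 28 April – 5 November; the standard-time date in Norell Standard Time, March 12, 2028, is outside that window, so Norell Standard Time is on standard time at UTC−10:30.
14:30 UTC − 10h30m = 04:00 Norell Standard Time.

04:00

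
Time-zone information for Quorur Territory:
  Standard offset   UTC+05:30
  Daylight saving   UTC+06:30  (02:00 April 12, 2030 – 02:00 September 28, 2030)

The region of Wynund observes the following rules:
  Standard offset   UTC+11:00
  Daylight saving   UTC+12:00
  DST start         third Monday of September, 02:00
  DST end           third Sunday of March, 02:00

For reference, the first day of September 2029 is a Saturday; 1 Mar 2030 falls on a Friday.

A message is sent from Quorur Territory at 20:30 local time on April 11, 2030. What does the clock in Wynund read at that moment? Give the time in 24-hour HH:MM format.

April 11, 2030 does not fall between 12 April and 28 September, so daylight saving is not in effect and Quorur Territory is at UTC+05:30.
20:30 Quorur Territory − 5h30m = 15:00 UTC.
1 September 2029 is a Saturday, so the first Monday is September 3 and the third is September 17.
1 March 2030 is a Friday, so the first Sunday is March 3 and the third is March 17.
At the standard offset (UTC+11:00), 15:00 UTC + 11h = 02:00 Wynund standard time (rolling into the next day, 12 April 2030).
Daylight saving runs 17 September 2029 – 17 March 2030; the standard-time date in Wynund, April 12, 2030, is outside that window, so Wynund is on standard time at UTC+11:00.
15:00 UTC + 11h = 02:00 Wynund (rolling into the next day, 12 April 2030).

02:00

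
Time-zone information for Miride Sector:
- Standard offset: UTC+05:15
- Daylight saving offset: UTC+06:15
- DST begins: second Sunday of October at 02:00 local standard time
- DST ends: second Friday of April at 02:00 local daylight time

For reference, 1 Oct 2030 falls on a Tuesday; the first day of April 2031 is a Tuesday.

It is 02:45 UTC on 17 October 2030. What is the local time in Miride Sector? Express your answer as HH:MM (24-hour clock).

1 October 2030 is a Tuesday, so the first Sunday is October 6 and the second is October 13.
1 April 2031 is a Tuesday, so the first Friday is April 4 and the second is April 11.
At the standard offset (UTC+05:15), 02:45 UTC + 5h15m = 08:00 Miride Sector standard time.
The standard-time date in Miride Sector, 17 October 2030, falls between 13 October 2030 and 11 April 2031, so daylight saving is in effect and Miride Sector is at UTC+06:15.
02:45 UTC + 6h15m = 09:00 local.

09:00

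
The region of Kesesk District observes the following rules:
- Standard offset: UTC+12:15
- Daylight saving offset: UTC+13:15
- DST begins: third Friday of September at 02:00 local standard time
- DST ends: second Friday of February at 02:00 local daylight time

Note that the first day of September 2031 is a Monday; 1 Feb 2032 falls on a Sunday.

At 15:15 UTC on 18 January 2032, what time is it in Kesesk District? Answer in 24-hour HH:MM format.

04:30

1 September 2031 is a Monday, so the first Friday is September 5 and the third is September 19.
1 February 2032 is a Sunday, so the first Friday is February 6 and the second is February 13.
At the standard offset (UTC+12:15), 15:15 UTC + 12h15m = 03:30 Kesesk District standard time (rolling into the next day, 19 January 2032).
The standard-time date in Kesesk District, 19 January 2032, lies within the daylight-saving period (19 September 2031 – 13 February 2032), so Kesesk District is on daylight time, UTC+13:15.
15:15 UTC + 13h15m = 04:30 local (rolling into the next day, 19 January 2032).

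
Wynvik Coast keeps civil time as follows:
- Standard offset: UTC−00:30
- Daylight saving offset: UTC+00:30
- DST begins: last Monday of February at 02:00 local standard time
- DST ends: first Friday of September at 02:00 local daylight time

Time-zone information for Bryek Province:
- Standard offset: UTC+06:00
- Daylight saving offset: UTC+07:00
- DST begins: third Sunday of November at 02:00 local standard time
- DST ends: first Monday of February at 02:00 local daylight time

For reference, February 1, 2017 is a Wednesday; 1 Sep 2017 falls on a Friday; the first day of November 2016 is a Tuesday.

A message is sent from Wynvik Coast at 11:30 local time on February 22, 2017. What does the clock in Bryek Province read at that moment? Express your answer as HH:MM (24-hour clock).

1 February 2017 is a Wednesday, so Mondays fall on 6, 13, 20, 27; the last is February 27.
1 September 2017 is a Friday, so the first Friday is September 1.
February 22, 2017 is outside the daylight-saving period (27 February – 1 September), so Wynvik Coast is on standard time, UTC−00:30.
11:30 Wynvik Coast + 0h30m = 12:00 UTC.
1 November 2016 is a Tuesday, so the first Sunday is November 6 and the third is November 20.
1 February 2017 is a Wednesday, so the first Monday is February 6.
At the standard offset (UTC+06:00), 12:00 UTC + 6h = 18:00 Bryek Province standard time.
Daylight saving runs 20 November 2016 – 6 February 2017; the standard-time date in Bryek Province, February 22, 2017, is outside that window, so Bryek Province is on standard time at UTC+06:00.
12:00 UTC + 6h = 18:00 Bryek Province.

18:00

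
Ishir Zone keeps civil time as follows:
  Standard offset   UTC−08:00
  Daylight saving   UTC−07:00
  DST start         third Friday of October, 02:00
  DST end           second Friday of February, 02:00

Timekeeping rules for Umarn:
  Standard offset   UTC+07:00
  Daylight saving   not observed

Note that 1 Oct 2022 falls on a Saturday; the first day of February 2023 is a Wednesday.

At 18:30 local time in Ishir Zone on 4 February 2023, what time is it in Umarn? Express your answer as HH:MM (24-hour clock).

08:30

1 October 2022 is a Saturday, so the first Friday is October 7 and the third is October 21.
1 February 2023 is a Wednesday, so the first Friday is February 3 and the second is February 10.
4 February 2023 falls between 21 October 2022 and 10 February 2023, so daylight saving is in effect and Ishir Zone is at UTC−07:00.
18:30 Ishir Zone + 7h = 01:30 UTC (rolling into the next day, 5 February 2023).
Umarn stays on UTC+07:00 all year.
01:30 UTC + 7h = 08:30 Umarn.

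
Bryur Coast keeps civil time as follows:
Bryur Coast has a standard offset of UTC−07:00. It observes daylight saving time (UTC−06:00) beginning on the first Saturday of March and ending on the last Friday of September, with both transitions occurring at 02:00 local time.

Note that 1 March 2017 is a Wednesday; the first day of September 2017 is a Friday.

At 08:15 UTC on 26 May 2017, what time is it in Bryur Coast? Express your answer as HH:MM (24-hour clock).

02:15

1 March 2017 is a Wednesday, so the first Saturday is March 4.
1 September 2017 is a Friday, so Fridays fall on 1, 8, 15, 22, 29; the last is September 29.
At the standard offset (UTC−07:00), 08:15 UTC − 7h = 01:15 Bryur Coast standard time.
The standard-time date in Bryur Coast, 26 May 2017, falls between 4 March and 29 September, so daylight saving is in effect and Bryur Coast is at UTC−06:00.
08:15 UTC − 6h = 02:15 local.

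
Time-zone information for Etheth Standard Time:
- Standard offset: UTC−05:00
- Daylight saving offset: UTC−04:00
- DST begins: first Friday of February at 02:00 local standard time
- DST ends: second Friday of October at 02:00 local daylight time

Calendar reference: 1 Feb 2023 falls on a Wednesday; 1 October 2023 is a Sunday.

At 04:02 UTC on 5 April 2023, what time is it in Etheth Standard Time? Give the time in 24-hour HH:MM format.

00:02

1 February 2023 is a Wednesday, so the first Friday is February 3.
1 October 2023 is a Sunday, so the first Friday is October 6 and the second is October 13.
At the standard offset (UTC−05:00), 04:02 UTC − 5h = 23:02 Etheth Standard Time standard time (rolling into the previous day, 4 April 2023).
Daylight saving runs 3 February – 13 October; the standard-time date in Etheth Standard Time, 4 April 2023, is inside that window, so Etheth Standard Time is at UTC−04:00.
04:02 UTC − 4h = 00:02 local.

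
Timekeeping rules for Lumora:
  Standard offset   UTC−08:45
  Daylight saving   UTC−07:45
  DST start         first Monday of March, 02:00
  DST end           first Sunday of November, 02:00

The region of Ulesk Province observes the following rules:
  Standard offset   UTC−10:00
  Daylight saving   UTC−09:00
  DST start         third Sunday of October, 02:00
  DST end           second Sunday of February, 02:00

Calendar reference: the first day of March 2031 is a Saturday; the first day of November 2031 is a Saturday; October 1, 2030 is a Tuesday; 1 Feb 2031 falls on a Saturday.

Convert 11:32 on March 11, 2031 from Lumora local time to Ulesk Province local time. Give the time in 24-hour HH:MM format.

1 March 2031 is a Saturday, so the first Monday is March 3.
1 November 2031 is a Saturday, so the first Sunday is November 2.
March 11, 2031 lies within the daylight-saving period (3 March – 2 November), so Lumora is on daylight time, UTC−07:45.
11:32 Lumora + 7h45m = 19:17 UTC.
1 October 2030 is a Tuesday, so the first Sunday is October 6 and the third is October 20.
1 February 2031 is a Saturday, so the first Sunday is February 2 and the second is February 9.
At the standard offset (UTC−10:00), 19:17 UTC − 10h = 09:17 Ulesk Province standard time.
The standard-time date in Ulesk Province, March 11, 2031, is outside the daylight-saving period (20 October 2030 – 9 February 2031), so Ulesk Province is on standard time, UTC−10:00.
19:17 UTC − 10h = 09:17 Ulesk Province.

09:17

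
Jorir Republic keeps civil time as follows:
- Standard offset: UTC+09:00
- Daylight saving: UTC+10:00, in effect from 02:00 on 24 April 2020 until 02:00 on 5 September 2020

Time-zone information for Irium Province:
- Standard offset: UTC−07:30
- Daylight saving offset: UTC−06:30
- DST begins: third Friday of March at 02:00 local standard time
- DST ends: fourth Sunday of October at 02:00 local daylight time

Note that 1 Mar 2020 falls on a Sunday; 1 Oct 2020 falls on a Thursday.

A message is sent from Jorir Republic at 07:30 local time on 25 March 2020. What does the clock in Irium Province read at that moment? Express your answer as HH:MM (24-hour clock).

25 March 2020 is outside the daylight-saving period (24 April – 5 September), so Jorir Republic is on standard time, UTC+09:00.
07:30 Jorir Republic − 9h = 22:30 UTC (rolling into the previous day, 24 March 2020).
1 March 2020 is a Sunday, so the first Friday is March 6 and the third is March 20.
1 October 2020 is a Thursday, so the first Sunday is October 4 and the fourth is October 25.
At the standard offset (UTC−07:30), 22:30 UTC − 7h30m = 15:00 Irium Province standard time.
The standard-time date in Irium Province, 24 March 2020, lies within the daylight-saving period (20 March – 25 October), so Irium Province is on daylight time, UTC−06:30.
22:30 UTC − 6h30m = 16:00 Irium Province.

16:00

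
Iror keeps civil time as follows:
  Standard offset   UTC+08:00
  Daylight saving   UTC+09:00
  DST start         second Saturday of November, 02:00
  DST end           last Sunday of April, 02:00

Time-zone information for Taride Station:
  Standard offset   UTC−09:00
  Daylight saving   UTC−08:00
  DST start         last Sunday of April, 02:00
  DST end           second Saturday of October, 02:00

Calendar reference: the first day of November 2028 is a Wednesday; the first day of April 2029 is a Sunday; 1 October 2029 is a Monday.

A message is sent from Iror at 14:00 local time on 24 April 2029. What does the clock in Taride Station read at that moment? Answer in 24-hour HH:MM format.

20:00

1 November 2028 is a Wednesday, so the first Saturday is November 4 and the second is November 11.
1 April 2029 is a Sunday, so Sundays fall on 1, 8, 15, 22, 29; the last is April 29.
24 April 2029 lies within the daylight-saving period (11 November 2028 – 29 April 2029), so Iror is on daylight time, UTC+09:00.
14:00 Iror − 9h = 05:00 UTC.
1 April 2029 is a Sunday, so Sundays fall on 1, 8, 15, 22, 29; the last is April 29.
1 October 2029 is a Monday, so the first Saturday is October 6 and the second is October 13.
At the standard offset (UTC−09:00), 05:00 UTC − 9h = 20:00 Taride Station standard time (rolling into the previous day, 23 April 2029).
Daylight saving runs 29 April – 13 October; the standard-time date in Taride Station, 23 April 2029, is outside that window, so Taride Station is on standard time at UTC−09:00.
05:00 UTC − 9h = 20:00 Taride Station (rolling into the previous day, 23 April 2029).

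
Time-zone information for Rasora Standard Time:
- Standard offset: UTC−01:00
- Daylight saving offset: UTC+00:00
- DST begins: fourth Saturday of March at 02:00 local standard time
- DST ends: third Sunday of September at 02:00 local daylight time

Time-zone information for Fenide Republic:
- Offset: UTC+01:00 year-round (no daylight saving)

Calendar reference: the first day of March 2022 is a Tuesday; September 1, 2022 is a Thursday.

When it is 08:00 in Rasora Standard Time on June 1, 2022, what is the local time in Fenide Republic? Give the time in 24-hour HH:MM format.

1 March 2022 is a Tuesday, so the first Saturday is March 5 and the fourth is March 26.
1 September 2022 is a Thursday, so the first Sunday is September 4 and the third is September 18.
June 1, 2022 falls between 26 March and 18 September, so daylight saving is in effect and Rasora Standard Time is at UTC+00:00.
08:00 Rasora Standard Time − 0h = 08:00 UTC.
Fenide Republic stays on UTC+01:00 all year.
08:00 UTC + 1h = 09:00 Fenide Republic.

09:00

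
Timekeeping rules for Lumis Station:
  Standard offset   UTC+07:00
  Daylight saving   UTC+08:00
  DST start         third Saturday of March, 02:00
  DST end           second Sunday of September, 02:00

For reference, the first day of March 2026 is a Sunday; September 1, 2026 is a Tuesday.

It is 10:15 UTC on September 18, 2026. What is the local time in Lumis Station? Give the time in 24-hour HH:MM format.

17:15

1 March 2026 is a Sunday, so the first Saturday is March 7 and the third is March 21.
1 September 2026 is a Tuesday, so the first Sunday is September 6 and the second is September 13.
At the standard offset (UTC+07:00), 10:15 UTC + 7h = 17:15 Lumis Station standard time.
The standard-time date in Lumis Station, September 18, 2026, does not fall between 21 March and 13 September, so daylight saving is not in effect and Lumis Station is at UTC+07:00.
10:15 UTC + 7h = 17:15 local.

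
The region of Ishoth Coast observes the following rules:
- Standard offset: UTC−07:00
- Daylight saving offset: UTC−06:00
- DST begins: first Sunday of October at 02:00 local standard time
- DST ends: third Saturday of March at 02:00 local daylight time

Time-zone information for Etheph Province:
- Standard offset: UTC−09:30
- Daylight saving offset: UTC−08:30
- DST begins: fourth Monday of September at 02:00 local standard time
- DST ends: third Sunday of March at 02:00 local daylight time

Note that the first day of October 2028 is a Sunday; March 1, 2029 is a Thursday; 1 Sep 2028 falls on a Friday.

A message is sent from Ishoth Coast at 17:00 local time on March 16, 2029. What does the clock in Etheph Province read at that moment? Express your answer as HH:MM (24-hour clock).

14:30

1 October 2028 is a Sunday, so the first Sunday is October 1.
1 March 2029 is a Thursday, so the first Saturday is March 3 and the third is March 17.
March 16, 2029 lies within the daylight-saving period (1 October 2028 – 17 March 2029), so Ishoth Coast is on daylight time, UTC−06:00.
17:00 Ishoth Coast + 6h = 23:00 UTC.
1 September 2028 is a Friday, so the first Monday is September 4 and the fourth is September 25.
1 March 2029 is a Thursday, so the first Sunday is March 4 and the third is March 18.
At the standard offset (UTC−09:30), 23:00 UTC − 9h30m = 13:30 Etheph Province standard time.
The standard-time date in Etheph Province, March 16, 2029, falls between 25 September 2028 and 18 March 2029, so daylight saving is in effect and Etheph Province is at UTC−08:30.
23:00 UTC − 8h30m = 14:30 Etheph Province.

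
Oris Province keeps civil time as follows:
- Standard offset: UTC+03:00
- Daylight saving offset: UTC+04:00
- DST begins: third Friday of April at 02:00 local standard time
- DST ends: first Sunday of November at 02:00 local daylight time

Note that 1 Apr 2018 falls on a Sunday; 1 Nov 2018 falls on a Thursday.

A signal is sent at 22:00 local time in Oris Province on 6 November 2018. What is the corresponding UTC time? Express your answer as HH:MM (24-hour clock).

1 April 2018 is a Sunday, so the first Friday is April 6 and the third is April 20.
1 November 2018 is a Thursday, so the first Sunday is November 4.
6 November 2018 does not fall between 20 April and 4 November, so daylight saving is not in effect and Oris Province is at UTC+03:00.
22:00 local − 3h = 19:00 UTC.

19:00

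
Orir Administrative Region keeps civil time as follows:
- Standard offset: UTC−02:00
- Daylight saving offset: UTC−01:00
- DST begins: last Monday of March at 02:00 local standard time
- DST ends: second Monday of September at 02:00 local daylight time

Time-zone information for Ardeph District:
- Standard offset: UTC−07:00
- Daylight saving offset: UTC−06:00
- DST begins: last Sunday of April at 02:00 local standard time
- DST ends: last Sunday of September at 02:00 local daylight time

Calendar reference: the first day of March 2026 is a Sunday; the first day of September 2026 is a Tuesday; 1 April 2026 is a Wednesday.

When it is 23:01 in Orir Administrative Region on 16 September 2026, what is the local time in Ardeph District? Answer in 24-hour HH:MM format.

19:01

1 March 2026 is a Sunday, so Mondays fall on 2, 9, 16, 23, 30; the last is March 30.
1 September 2026 is a Tuesday, so the first Monday is September 7 and the second is September 14.
16 September 2026 does not fall between 30 March and 14 September, so daylight saving is not in effect and Orir Administrative Region is at UTC−02:00.
23:01 Orir Administrative Region + 2h = 01:01 UTC (rolling into the next day, 17 September 2026).
1 April 2026 is a Wednesday, so Sundays fall on 5, 12, 19, 26; the last is April 26.
1 September 2026 is a Tuesday, so Sundays fall on 6, 13, 20, 27; the last is September 27.
At the standard offset (UTC−07:00), 01:01 UTC − 7h = 18:01 Ardeph District standard time (rolling into the previous day, 16 September 2026).
The standard-time date in Ardeph District, 16 September 2026, falls between 26 April and 27 September, so daylight saving is in effect and Ardeph District is at UTC−06:00.
01:01 UTC − 6h = 19:01 Ardeph District (rolling into the previous day, 16 September 2026).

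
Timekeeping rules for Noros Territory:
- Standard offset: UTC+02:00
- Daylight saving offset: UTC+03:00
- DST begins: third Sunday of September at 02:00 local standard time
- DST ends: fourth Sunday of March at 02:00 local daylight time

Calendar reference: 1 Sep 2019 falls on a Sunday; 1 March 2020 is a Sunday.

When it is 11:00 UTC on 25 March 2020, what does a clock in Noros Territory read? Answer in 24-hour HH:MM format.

13:00

1 September 2019 is a Sunday, so the first Sunday is September 1 and the third is September 15.
1 March 2020 is a Sunday, so the first Sunday is March 1 and the fourth is March 22.
At the standard offset (UTC+02:00), 11:00 UTC + 2h = 13:00 Noros Territory standard time.
The standard-time date in Noros Territory, 25 March 2020, does not fall between 15 September 2019 and 22 March 2020, so daylight saving is not in effect and Noros Territory is at UTC+02:00.
11:00 UTC + 2h = 13:00 local.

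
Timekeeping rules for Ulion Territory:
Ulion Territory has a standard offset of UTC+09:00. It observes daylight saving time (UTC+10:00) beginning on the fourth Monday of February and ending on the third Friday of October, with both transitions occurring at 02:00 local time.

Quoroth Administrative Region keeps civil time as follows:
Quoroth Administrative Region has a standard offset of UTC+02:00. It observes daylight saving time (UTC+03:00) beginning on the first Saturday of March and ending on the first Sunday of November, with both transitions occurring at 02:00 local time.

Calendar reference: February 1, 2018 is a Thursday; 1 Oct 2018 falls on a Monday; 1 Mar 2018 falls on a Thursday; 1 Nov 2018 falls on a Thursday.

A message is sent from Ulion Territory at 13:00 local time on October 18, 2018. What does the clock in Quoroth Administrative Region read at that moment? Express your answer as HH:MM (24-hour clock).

06:00

1 February 2018 is a Thursday, so the first Monday is February 5 and the fourth is February 26.
1 October 2018 is a Monday, so the first Friday is October 5 and the third is October 19.
Daylight saving runs 26 February – 19 October; October 18, 2018 is inside that window, so Ulion Territory is at UTC+10:00.
13:00 Ulion Territory − 10h = 03:00 UTC.
1 March 2018 is a Thursday, so the first Saturday is March 3.
1 November 2018 is a Thursday, so the first Sunday is November 4.
At the standard offset (UTC+02:00), 03:00 UTC + 2h = 05:00 Quoroth Administrative Region standard time.
The standard-time date in Quoroth Administrative Region, October 18, 2018, falls between 3 March and 4 November, so daylight saving is in effect and Quoroth Administrative Region is at UTC+03:00.
03:00 UTC + 3h = 06:00 Quoroth Administrative Region.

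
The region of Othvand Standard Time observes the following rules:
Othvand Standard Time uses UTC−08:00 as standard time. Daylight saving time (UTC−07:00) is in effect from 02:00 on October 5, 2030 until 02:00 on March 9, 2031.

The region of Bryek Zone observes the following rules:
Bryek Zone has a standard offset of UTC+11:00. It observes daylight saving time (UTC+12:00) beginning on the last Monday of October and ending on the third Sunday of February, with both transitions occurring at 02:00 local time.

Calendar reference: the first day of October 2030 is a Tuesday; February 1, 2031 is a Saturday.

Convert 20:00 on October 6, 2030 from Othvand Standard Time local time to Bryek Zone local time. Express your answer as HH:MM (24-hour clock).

14:00

Daylight saving runs 5 October 2030 – 9 March 2031; October 6, 2030 is inside that window, so Othvand Standard Time is at UTC−07:00.
20:00 Othvand Standard Time + 7h = 03:00 UTC (rolling into the next day, 7 October 2030).
1 October 2030 is a Tuesday, so Mondays fall on 7, 14, 21, 28; the last is October 28.
1 February 2031 is a Saturday, so the first Sunday is February 2 and the third is February 16.
At the standard offset (UTC+11:00), 03:00 UTC + 11h = 14:00 Bryek Zone standard time.
The standard-time date in Bryek Zone, October 7, 2030, is outside the daylight-saving period (28 October 2030 – 16 February 2031), so Bryek Zone is on standard time, UTC+11:00.
03:00 UTC + 11h = 14:00 Bryek Zone.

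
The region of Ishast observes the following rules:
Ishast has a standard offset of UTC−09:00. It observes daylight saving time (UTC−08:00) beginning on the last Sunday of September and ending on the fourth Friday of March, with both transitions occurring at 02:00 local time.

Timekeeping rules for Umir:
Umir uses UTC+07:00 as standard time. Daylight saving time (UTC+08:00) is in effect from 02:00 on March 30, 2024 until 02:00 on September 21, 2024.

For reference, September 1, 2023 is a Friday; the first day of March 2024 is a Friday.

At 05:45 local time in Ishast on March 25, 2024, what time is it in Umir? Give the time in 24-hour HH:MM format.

21:45

1 September 2023 is a Friday, so Sundays fall on 3, 10, 17, 24; the last is September 24.
1 March 2024 is a Friday, so the first Friday is March 1 and the fourth is March 22.
March 25, 2024 is outside the daylight-saving period (24 September 2023 – 22 March 2024), so Ishast is on standard time, UTC−09:00.
05:45 Ishast + 9h = 14:45 UTC.
At the standard offset (UTC+07:00), 14:45 UTC + 7h = 21:45 Umir standard time.
The standard-time date in Umir, March 25, 2024, does not fall between 30 March and 21 September, so daylight saving is not in effect and Umir is at UTC+07:00.
14:45 UTC + 7h = 21:45 Umir.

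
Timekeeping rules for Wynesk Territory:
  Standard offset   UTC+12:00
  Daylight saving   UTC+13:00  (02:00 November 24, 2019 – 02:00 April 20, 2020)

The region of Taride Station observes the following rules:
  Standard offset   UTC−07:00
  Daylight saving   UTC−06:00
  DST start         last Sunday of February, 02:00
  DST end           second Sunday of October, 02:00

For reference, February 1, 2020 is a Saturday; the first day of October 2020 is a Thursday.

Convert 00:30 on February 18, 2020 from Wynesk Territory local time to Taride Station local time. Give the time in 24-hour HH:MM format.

04:30

Daylight saving runs 24 November 2019 – 20 April 2020; February 18, 2020 is inside that window, so Wynesk Territory is at UTC+13:00.
00:30 Wynesk Territory − 13h = 11:30 UTC (rolling into the previous day, 17 February 2020).
1 February 2020 is a Saturday, so Sundays fall on 2, 9, 16, 23; the last is February 23.
1 October 2020 is a Thursday, so the first Sunday is October 4 and the second is October 11.
At the standard offset (UTC−07:00), 11:30 UTC − 7h = 04:30 Taride Station standard time.
The standard-time date in Taride Station, February 17, 2020, is outside the daylight-saving period (23 February – 11 October), so Taride Station is on standard time, UTC−07:00.
11:30 UTC − 7h = 04:30 Taride Station.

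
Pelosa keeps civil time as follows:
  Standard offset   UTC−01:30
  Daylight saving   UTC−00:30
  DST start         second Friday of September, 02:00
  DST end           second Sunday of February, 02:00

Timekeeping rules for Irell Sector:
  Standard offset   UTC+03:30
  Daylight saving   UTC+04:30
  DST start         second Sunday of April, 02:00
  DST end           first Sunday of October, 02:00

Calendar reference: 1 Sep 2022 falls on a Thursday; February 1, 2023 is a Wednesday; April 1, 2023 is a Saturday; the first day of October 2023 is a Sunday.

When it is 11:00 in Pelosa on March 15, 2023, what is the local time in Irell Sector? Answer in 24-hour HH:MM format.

16:00

1 September 2022 is a Thursday, so the first Friday is September 2 and the second is September 9.
1 February 2023 is a Wednesday, so the first Sunday is February 5 and the second is February 12.
March 15, 2023 is outside the daylight-saving period (9 September 2022 – 12 February 2023), so Pelosa is on standard time, UTC−01:30.
11:00 Pelosa + 1h30m = 12:30 UTC.
1 April 2023 is a Saturday, so the first Sunday is April 2 and the second is April 9.
1 October 2023 is a Sunday, so the first Sunday is October 1.
At the standard offset (UTC+03:30), 12:30 UTC + 3h30m = 16:00 Irell Sector standard time.
Daylight saving runs 9 April – 1 October; the standard-time date in Irell Sector, March 15, 2023, is outside that window, so Irell Sector is on standard time at UTC+03:30.
12:30 UTC + 3h30m = 16:00 Irell Sector.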